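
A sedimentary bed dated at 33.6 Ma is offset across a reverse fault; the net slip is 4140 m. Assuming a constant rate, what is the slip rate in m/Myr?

rate = 4140 m / 33.6 Ma = 0.000123 m/yr = 123 m/Myr

123 m/Myr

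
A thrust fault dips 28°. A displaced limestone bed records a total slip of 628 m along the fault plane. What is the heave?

554 m

heave = dip-slip × cos(dip) = 628 m × cos(28°) = 554 m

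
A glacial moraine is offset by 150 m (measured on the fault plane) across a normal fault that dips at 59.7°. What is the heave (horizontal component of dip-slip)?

heave = dip-slip × cos(dip) = 150 m × cos(59.7°) = 75.7 m

75.7 m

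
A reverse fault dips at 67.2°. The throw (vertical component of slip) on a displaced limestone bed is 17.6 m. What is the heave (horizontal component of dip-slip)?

7.40 m

heave = throw / tan(dip) = 17.6 / tan(67.2°) = 7.40 m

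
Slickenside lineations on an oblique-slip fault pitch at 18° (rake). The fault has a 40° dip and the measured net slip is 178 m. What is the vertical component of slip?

35.4 m

dip-slip = net slip × sin(rake) = 178 m × sin(18°) = 55.01 m
throw = dip-slip × sin(dip) = 55.01 × sin(40°) = 35.4 m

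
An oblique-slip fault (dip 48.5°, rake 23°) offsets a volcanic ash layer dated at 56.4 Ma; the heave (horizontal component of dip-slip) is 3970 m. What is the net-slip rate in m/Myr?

272 m/Myr

dip-slip = heave / cos(dip) = 3970 / cos(48.5°) = 5991 m
net slip = dip-slip / sin(rake) = 5991 / sin(23°) = 15330 m
rate = 15330 m / 56.4 Ma = 0.000272 m/yr = 272 m/Myr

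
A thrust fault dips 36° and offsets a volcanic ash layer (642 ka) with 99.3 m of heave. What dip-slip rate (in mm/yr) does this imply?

dip-slip = heave / cos(dip) = 99.3 m / cos(36°) = 122.7 m
rate = 122.7 m / 642 ka = 0.000191 m/yr = 0.191 mm/yr

0.191 mm/yr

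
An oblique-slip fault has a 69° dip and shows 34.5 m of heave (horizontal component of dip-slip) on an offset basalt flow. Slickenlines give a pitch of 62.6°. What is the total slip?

dip-slip = heave / cos(dip) = 34.5 / cos(69°) = 96.27 m
net slip = dip-slip / sin(rake) = 96.27 / sin(62.6°) = 108 m

108 m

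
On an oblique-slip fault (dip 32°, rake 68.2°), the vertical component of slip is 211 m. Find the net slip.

dip-slip = throw / sin(dip) = 211 / sin(32°) = 398.2 m
net slip = dip-slip / sin(rake) = 398.2 / sin(68.2°) = 429 m

429 m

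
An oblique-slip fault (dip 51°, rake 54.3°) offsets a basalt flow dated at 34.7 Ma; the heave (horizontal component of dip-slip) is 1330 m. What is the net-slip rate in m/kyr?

0.0750 m/kyr

dip-slip = heave / cos(dip) = 1330 / cos(51°) = 2113 m
net slip = dip-slip / sin(rake) = 2113 / sin(54.3°) = 2602 m
rate = 2602 m / 34.7 Ma = 0.0000750 m/yr = 0.0750 m/kyr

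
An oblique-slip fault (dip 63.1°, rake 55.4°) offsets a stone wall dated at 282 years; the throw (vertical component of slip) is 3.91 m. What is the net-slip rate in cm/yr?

1.89 cm/yr

dip-slip = throw / sin(dip) = 3.91 / sin(63.1°) = 4.384 m
net slip = dip-slip / sin(rake) = 4.384 / sin(55.4°) = 5.326 m
rate = 5.326 m / 282 years = 0.0189 m/yr = 1.89 cm/yr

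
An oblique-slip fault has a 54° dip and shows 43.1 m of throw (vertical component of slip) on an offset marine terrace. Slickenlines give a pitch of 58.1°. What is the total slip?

dip-slip = throw / sin(dip) = 43.1 / sin(54°) = 53.27 m
net slip = dip-slip / sin(rake) = 53.27 / sin(58.1°) = 62.8 m

62.8 m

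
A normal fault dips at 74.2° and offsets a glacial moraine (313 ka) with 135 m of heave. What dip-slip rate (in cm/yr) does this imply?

dip-slip = heave / cos(dip) = 135 m / cos(74.2°) = 495.8 m
rate = 495.8 m / 313 ka = 0.00158 m/yr = 0.158 cm/yr

0.158 cm/yr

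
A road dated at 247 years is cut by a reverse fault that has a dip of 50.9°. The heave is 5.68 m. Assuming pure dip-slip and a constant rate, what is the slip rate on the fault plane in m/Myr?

dip-slip = heave / cos(dip) = 5.68 m / cos(50.9°) = 9.006 m
rate = 9.006 m / 247 years = 0.0365 m/yr = 36500 m/Myr

36500 m/Myr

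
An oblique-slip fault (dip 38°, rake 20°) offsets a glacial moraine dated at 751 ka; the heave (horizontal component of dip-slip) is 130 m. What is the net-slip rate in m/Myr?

642 m/Myr

dip-slip = heave / cos(dip) = 130 / cos(38°) = 165 m
net slip = dip-slip / sin(rake) = 165 / sin(20°) = 482.3 m
rate = 482.3 m / 751 ka = 0.000642 m/yr = 642 m/Myr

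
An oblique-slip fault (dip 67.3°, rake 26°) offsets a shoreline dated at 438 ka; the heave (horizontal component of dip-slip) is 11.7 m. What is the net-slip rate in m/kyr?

dip-slip = heave / cos(dip) = 11.7 / cos(67.3°) = 30.32 m
net slip = dip-slip / sin(rake) = 30.32 / sin(26°) = 69.16 m
rate = 69.16 m / 438 ka = 0.000158 m/yr = 0.158 m/kyr

0.158 m/kyr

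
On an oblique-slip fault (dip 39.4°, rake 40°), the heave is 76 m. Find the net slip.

153 m

dip-slip = heave / cos(dip) = 76 / cos(39.4°) = 98.35 m
net slip = dip-slip / sin(rake) = 98.35 / sin(40°) = 153 m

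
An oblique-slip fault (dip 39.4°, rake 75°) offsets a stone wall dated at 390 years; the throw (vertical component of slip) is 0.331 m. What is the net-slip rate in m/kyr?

dip-slip = throw / sin(dip) = 0.331 / sin(39.4°) = 0.5215 m
net slip = dip-slip / sin(rake) = 0.5215 / sin(75°) = 0.5399 m
rate = 0.5399 m / 390 years = 0.00138 m/yr = 1.38 m/kyr

1.38 m/kyr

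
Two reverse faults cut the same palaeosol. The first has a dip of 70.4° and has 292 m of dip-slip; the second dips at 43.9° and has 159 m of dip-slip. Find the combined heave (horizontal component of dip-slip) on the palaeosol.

heave_A = 292 × cos(70.4°) = 97.95 m
heave_B = 159 × cos(43.9°) = 114.6 m
total = 97.95 + 114.6 = 213 m

213 m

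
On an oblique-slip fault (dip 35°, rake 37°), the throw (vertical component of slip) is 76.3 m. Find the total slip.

dip-slip = throw / sin(dip) = 76.3 / sin(35°) = 133 m
net slip = dip-slip / sin(rake) = 133 / sin(37°) = 221 m

221 m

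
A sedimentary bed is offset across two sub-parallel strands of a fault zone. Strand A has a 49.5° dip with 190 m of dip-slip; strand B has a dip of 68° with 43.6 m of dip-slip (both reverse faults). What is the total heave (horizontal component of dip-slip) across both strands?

140 m

heave_A = 190 × cos(49.5°) = 123.4 m
heave_B = 43.6 × cos(68°) = 16.33 m
total = 123.4 + 16.33 = 140 m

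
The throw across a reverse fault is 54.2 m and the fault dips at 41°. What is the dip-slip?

82.6 m

dip-slip = throw / sin(dip) = 54.2 / sin(41°) = 82.6 m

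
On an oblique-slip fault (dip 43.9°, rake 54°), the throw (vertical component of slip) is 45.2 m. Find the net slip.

dip-slip = throw / sin(dip) = 45.2 / sin(43.9°) = 65.19 m
net slip = dip-slip / sin(rake) = 65.19 / sin(54°) = 80.6 m

80.6 m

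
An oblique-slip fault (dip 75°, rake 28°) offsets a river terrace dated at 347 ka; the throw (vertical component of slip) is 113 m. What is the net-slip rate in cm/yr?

0.0718 cm/yr

dip-slip = throw / sin(dip) = 113 / sin(75°) = 117 m
net slip = dip-slip / sin(rake) = 117 / sin(28°) = 249.2 m
rate = 249.2 m / 347 ka = 0.000718 m/yr = 0.0718 cm/yr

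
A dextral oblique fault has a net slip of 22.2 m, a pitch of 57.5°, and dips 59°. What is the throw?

16 m

dip-slip = net slip × sin(rake) = 22.2 m × sin(57.5°) = 18.72 m
throw = dip-slip × sin(dip) = 18.72 × sin(59°) = 16 m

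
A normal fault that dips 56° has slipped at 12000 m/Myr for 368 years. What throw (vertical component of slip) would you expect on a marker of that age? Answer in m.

dip-slip = rate × time = 12000 m/Myr × 368 years = 4.416 m
throw = dip-slip × sin(dip) = 4.416 × sin(56°) = 3.66 m

3.66 m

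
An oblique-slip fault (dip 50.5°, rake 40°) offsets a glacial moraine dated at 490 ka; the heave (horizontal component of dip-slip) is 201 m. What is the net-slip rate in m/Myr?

1000 m/Myr

dip-slip = heave / cos(dip) = 201 / cos(50.5°) = 316 m
net slip = dip-slip / sin(rake) = 316 / sin(40°) = 491.6 m
rate = 491.6 m / 490 ka = 0.00100 m/yr = 1000 m/Myr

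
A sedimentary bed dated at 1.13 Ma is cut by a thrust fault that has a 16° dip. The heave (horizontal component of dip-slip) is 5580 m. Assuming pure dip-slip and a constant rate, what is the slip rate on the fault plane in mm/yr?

5.14 mm/yr

dip-slip = heave / cos(dip) = 5580 m / cos(16°) = 5805 m
rate = 5805 m / 1.13 Ma = 0.00514 m/yr = 5.14 mm/yr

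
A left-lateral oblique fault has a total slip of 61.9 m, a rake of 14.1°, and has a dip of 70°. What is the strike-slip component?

strike-slip = net slip × cos(rake) = 61.9 m × cos(14.1°) = 60 m

60 m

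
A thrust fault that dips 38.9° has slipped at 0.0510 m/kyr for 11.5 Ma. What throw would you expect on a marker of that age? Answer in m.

368 m

dip-slip = rate × time = 0.0510 m/kyr × 11.5 Ma = 586.5 m
throw = dip-slip × sin(dip) = 586.5 × sin(38.9°) = 368 m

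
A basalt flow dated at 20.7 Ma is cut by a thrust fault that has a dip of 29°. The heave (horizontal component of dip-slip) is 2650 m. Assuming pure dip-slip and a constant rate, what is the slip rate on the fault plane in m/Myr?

146 m/Myr

dip-slip = heave / cos(dip) = 2650 m / cos(29°) = 3030 m
rate = 3030 m / 20.7 Ma = 0.000146 m/yr = 146 m/Myr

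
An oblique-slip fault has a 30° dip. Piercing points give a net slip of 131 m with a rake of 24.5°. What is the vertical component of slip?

27.2 m

dip-slip = net slip × sin(rake) = 131 m × sin(24.5°) = 54.32 m
throw = dip-slip × sin(dip) = 54.32 × sin(30°) = 27.2 m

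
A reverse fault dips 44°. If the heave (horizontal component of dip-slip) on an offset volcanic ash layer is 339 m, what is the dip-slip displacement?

dip-slip = heave / cos(dip) = 339 / cos(44°) = 471 m

471 m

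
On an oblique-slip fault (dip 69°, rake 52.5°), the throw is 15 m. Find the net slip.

dip-slip = throw / sin(dip) = 15 / sin(69°) = 16.07 m
net slip = dip-slip / sin(rake) = 16.07 / sin(52.5°) = 20.3 m

20.3 m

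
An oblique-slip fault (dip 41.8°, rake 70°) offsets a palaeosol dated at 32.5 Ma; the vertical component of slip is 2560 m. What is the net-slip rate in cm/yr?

0.0126 cm/yr

dip-slip = throw / sin(dip) = 2560 / sin(41.8°) = 3841 m
net slip = dip-slip / sin(rake) = 3841 / sin(70°) = 4087 m
rate = 4087 m / 32.5 Ma = 0.000126 m/yr = 0.0126 cm/yr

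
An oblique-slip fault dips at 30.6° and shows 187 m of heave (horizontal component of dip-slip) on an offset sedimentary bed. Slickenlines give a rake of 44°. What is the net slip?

313 m

dip-slip = heave / cos(dip) = 187 / cos(30.6°) = 217.3 m
net slip = dip-slip / sin(rake) = 217.3 / sin(44°) = 313 m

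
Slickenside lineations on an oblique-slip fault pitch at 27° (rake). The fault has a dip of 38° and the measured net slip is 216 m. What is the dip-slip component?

dip-slip = net slip × sin(rake) = 216 m × sin(27°) = 98.1 m

98.1 m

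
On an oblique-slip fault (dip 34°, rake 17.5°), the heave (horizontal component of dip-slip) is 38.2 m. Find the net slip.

153 m

dip-slip = heave / cos(dip) = 38.2 / cos(34°) = 46.08 m
net slip = dip-slip / sin(rake) = 46.08 / sin(17.5°) = 153 m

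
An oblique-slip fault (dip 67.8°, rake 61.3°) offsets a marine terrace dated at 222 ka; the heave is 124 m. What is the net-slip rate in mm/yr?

1.69 mm/yr

dip-slip = heave / cos(dip) = 124 / cos(67.8°) = 328.2 m
net slip = dip-slip / sin(rake) = 328.2 / sin(61.3°) = 374.1 m
rate = 374.1 m / 222 ka = 0.00169 m/yr = 1.69 mm/yr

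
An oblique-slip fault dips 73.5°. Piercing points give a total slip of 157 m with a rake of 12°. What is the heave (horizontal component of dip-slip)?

9.27 m

dip-slip = net slip × sin(rake) = 157 m × sin(12°) = 32.64 m
heave = dip-slip × cos(dip) = 32.64 × cos(73.5°) = 9.27 m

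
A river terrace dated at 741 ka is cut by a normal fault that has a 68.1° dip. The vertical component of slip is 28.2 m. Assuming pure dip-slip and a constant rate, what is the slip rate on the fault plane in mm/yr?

dip-slip = throw / sin(dip) = 28.2 m / sin(68.1°) = 30.39 m
rate = 30.39 m / 741 ka = 0.0000410 m/yr = 0.0410 mm/yr

0.0410 mm/yr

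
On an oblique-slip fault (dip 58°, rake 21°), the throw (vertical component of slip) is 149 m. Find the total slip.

dip-slip = throw / sin(dip) = 149 / sin(58°) = 175.7 m
net slip = dip-slip / sin(rake) = 175.7 / sin(21°) = 490 m

490 m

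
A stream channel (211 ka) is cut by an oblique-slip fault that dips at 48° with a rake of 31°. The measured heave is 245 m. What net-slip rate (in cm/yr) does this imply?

dip-slip = heave / cos(dip) = 245 / cos(48°) = 366.1 m
net slip = dip-slip / sin(rake) = 366.1 / sin(31°) = 710.9 m
rate = 710.9 m / 211 ka = 0.00337 m/yr = 0.337 cm/yr

0.337 cm/yr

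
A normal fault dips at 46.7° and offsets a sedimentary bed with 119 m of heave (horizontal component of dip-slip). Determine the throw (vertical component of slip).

126 m

throw = heave × tan(dip) = 119 × tan(46.7°) = 126 m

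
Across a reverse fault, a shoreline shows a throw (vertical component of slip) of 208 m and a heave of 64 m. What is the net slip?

218 m

net slip = √(throw² + heave²) = √(208² + 64²) = 218 m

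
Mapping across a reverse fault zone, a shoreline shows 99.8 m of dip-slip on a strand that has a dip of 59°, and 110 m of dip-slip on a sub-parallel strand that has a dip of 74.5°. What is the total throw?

192 m

throw_A = 99.8 × sin(59°) = 85.55 m
throw_B = 110 × sin(74.5°) = 106 m
total = 85.55 + 106 = 192 m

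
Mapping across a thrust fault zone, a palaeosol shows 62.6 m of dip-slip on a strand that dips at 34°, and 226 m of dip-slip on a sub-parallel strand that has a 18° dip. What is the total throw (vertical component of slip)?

throw_A = 62.6 × sin(34°) = 35.01 m
throw_B = 226 × sin(18°) = 69.84 m
total = 35.01 + 69.84 = 105 m

105 m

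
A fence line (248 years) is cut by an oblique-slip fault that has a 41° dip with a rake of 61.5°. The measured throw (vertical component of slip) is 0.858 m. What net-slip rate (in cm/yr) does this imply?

dip-slip = throw / sin(dip) = 0.858 / sin(41°) = 1.308 m
net slip = dip-slip / sin(rake) = 1.308 / sin(61.5°) = 1.488 m
rate = 1.488 m / 248 years = 0.00600 m/yr = 0.600 cm/yr

0.600 cm/yr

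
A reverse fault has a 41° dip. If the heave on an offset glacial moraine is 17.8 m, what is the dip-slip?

dip-slip = heave / cos(dip) = 17.8 / cos(41°) = 23.6 m

23.6 m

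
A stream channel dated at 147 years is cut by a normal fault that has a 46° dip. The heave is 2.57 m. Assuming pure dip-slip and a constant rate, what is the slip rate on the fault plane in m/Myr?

25200 m/Myr

dip-slip = heave / cos(dip) = 2.57 m / cos(46°) = 3.700 m
rate = 3.700 m / 147 years = 0.0252 m/yr = 25200 m/Myr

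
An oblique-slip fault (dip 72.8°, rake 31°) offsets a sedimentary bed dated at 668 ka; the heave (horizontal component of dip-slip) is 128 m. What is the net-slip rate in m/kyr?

dip-slip = heave / cos(dip) = 128 / cos(72.8°) = 432.9 m
net slip = dip-slip / sin(rake) = 432.9 / sin(31°) = 840.4 m
rate = 840.4 m / 668 ka = 0.00126 m/yr = 1.26 m/kyr

1.26 m/kyr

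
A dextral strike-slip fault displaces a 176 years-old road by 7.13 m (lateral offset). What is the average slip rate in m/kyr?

rate = 7.13 m / 176 years = 0.0405 m/yr = 40.5 m/kyr

40.5 m/kyr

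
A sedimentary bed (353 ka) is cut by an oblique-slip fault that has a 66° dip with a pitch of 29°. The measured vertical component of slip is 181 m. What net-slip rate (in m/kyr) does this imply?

1.16 m/kyr

dip-slip = throw / sin(dip) = 181 / sin(66°) = 198.1 m
net slip = dip-slip / sin(rake) = 198.1 / sin(29°) = 408.7 m
rate = 408.7 m / 353 ka = 0.00116 m/yr = 1.16 m/kyr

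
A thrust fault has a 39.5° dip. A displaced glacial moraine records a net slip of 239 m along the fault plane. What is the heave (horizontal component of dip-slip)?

heave = dip-slip × cos(dip) = 239 m × cos(39.5°) = 184 m

184 m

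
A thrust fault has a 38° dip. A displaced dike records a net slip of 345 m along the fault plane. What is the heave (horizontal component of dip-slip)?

272 m

heave = dip-slip × cos(dip) = 345 m × cos(38°) = 272 m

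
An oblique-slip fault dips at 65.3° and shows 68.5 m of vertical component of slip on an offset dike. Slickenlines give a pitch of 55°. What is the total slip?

92 m

dip-slip = throw / sin(dip) = 68.5 / sin(65.3°) = 75.40 m
net slip = dip-slip / sin(rake) = 75.40 / sin(55°) = 92 m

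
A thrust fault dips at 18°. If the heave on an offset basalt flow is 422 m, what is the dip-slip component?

444 m

dip-slip = heave / cos(dip) = 422 / cos(18°) = 444 m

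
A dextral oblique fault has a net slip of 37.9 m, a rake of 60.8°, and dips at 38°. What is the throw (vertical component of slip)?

dip-slip = net slip × sin(rake) = 37.9 m × sin(60.8°) = 33.08 m
throw = dip-slip × sin(dip) = 33.08 × sin(38°) = 20.4 m

20.4 m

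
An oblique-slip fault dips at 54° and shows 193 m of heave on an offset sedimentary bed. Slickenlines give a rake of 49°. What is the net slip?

dip-slip = heave / cos(dip) = 193 / cos(54°) = 328.4 m
net slip = dip-slip / sin(rake) = 328.4 / sin(49°) = 435 m

435 m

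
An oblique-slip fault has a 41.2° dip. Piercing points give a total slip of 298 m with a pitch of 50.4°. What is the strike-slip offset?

strike-slip = net slip × cos(rake) = 298 m × cos(50.4°) = 190 m

190 m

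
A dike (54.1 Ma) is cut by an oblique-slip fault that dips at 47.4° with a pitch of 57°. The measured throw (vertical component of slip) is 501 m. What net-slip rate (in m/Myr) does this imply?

15 m/Myr

dip-slip = throw / sin(dip) = 501 / sin(47.4°) = 680.6 m
net slip = dip-slip / sin(rake) = 680.6 / sin(57°) = 811.5 m
rate = 811.5 m / 54.1 Ma = 0.0000150 m/yr = 15 m/Myr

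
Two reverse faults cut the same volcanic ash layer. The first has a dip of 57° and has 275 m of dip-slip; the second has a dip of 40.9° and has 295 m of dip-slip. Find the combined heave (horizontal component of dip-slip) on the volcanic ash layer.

heave_A = 275 × cos(57°) = 149.8 m
heave_B = 295 × cos(40.9°) = 223 m
total = 149.8 + 223 = 373 m

373 m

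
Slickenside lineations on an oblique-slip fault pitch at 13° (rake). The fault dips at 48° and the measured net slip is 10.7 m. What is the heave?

dip-slip = net slip × sin(rake) = 10.7 m × sin(13°) = 2.407 m
heave = dip-slip × cos(dip) = 2.407 × cos(48°) = 1.61 m

1.61 m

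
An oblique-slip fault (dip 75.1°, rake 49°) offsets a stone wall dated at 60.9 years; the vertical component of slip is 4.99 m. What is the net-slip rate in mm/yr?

dip-slip = throw / sin(dip) = 4.99 / sin(75.1°) = 5.164 m
net slip = dip-slip / sin(rake) = 5.164 / sin(49°) = 6.842 m
rate = 6.842 m / 60.9 years = 0.112 m/yr = 112 mm/yr

112 mm/yr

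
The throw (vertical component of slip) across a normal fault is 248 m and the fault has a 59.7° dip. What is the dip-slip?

dip-slip = throw / sin(dip) = 248 / sin(59.7°) = 287 m

287 m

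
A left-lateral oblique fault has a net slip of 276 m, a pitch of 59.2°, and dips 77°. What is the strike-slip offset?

141 m

strike-slip = net slip × cos(rake) = 276 m × cos(59.2°) = 141 m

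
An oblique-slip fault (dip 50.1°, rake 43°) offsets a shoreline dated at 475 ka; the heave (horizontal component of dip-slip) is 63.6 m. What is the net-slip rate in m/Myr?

306 m/Myr

dip-slip = heave / cos(dip) = 63.6 / cos(50.1°) = 99.15 m
net slip = dip-slip / sin(rake) = 99.15 / sin(43°) = 145.4 m
rate = 145.4 m / 475 ka = 0.000306 m/yr = 306 m/Myr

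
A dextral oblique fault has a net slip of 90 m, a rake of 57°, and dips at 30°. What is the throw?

37.7 m

dip-slip = net slip × sin(rake) = 90 m × sin(57°) = 75.48 m
throw = dip-slip × sin(dip) = 75.48 × sin(30°) = 37.7 m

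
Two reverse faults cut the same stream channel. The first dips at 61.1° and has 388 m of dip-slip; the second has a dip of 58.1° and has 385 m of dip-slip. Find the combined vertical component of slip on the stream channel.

667 m

throw_A = 388 × sin(61.1°) = 339.7 m
throw_B = 385 × sin(58.1°) = 326.9 m
total = 339.7 + 326.9 = 667 m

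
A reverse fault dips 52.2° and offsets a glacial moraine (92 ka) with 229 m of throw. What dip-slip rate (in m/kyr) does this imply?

dip-slip = throw / sin(dip) = 229 m / sin(52.2°) = 289.8 m
rate = 289.8 m / 92 ka = 0.00315 m/yr = 3.15 m/kyr

3.15 m/kyr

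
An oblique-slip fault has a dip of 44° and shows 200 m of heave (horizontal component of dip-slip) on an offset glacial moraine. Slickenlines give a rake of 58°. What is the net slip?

dip-slip = heave / cos(dip) = 200 / cos(44°) = 278 m
net slip = dip-slip / sin(rake) = 278 / sin(58°) = 328 m

328 m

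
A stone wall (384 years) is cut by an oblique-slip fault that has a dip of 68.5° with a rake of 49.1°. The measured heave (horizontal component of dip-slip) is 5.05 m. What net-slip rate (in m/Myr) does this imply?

dip-slip = heave / cos(dip) = 5.05 / cos(68.5°) = 13.78 m
net slip = dip-slip / sin(rake) = 13.78 / sin(49.1°) = 18.23 m
rate = 18.23 m / 384 years = 0.0475 m/yr = 47500 m/Myr

47500 m/Myr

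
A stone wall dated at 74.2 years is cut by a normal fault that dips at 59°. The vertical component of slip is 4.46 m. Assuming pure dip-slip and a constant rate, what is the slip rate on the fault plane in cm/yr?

dip-slip = throw / sin(dip) = 4.46 m / sin(59°) = 5.203 m
rate = 5.203 m / 74.2 years = 0.0701 m/yr = 7.01 cm/yr

7.01 cm/yr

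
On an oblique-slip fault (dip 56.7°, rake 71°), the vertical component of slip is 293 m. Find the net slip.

371 m

dip-slip = throw / sin(dip) = 293 / sin(56.7°) = 350.6 m
net slip = dip-slip / sin(rake) = 350.6 / sin(71°) = 371 m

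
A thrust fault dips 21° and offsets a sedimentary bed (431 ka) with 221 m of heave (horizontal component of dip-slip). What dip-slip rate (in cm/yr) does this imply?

dip-slip = heave / cos(dip) = 221 m / cos(21°) = 236.7 m
rate = 236.7 m / 431 ka = 0.000549 m/yr = 0.0549 cm/yr

0.0549 cm/yr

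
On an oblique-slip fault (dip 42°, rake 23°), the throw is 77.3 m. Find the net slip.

dip-slip = throw / sin(dip) = 77.3 / sin(42°) = 115.5 m
net slip = dip-slip / sin(rake) = 115.5 / sin(23°) = 296 m

296 m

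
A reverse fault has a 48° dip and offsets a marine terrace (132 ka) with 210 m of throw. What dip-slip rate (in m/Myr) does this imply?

2140 m/Myr

dip-slip = throw / sin(dip) = 210 m / sin(48°) = 282.6 m
rate = 282.6 m / 132 ka = 0.00214 m/yr = 2140 m/Myr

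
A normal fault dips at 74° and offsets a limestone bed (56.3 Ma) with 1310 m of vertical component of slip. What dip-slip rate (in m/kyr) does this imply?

dip-slip = throw / sin(dip) = 1310 m / sin(74°) = 1363 m
rate = 1363 m / 56.3 Ma = 0.0000242 m/yr = 0.0242 m/kyr

0.0242 m/kyr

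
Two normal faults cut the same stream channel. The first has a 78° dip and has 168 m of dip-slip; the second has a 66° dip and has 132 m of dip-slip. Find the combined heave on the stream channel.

heave_A = 168 × cos(78°) = 34.93 m
heave_B = 132 × cos(66°) = 53.69 m
total = 34.93 + 53.69 = 88.6 m

88.6 m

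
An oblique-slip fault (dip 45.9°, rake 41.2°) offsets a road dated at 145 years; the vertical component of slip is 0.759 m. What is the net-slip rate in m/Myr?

11100 m/Myr

dip-slip = throw / sin(dip) = 0.759 / sin(45.9°) = 1.057 m
net slip = dip-slip / sin(rake) = 1.057 / sin(41.2°) = 1.605 m
rate = 1.605 m / 145 years = 0.0111 m/yr = 11100 m/Myr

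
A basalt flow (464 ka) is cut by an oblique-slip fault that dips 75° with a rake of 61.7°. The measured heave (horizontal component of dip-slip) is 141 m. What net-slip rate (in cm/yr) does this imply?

dip-slip = heave / cos(dip) = 141 / cos(75°) = 544.8 m
net slip = dip-slip / sin(rake) = 544.8 / sin(61.7°) = 618.7 m
rate = 618.7 m / 464 ka = 0.00133 m/yr = 0.133 cm/yr

0.133 cm/yr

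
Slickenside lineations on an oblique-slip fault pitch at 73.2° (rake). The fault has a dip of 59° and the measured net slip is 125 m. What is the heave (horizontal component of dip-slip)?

61.6 m

dip-slip = net slip × sin(rake) = 125 m × sin(73.2°) = 119.7 m
heave = dip-slip × cos(dip) = 119.7 × cos(59°) = 61.6 m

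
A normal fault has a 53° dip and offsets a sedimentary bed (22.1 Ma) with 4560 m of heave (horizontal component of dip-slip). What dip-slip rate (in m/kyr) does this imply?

0.343 m/kyr

dip-slip = heave / cos(dip) = 4560 m / cos(53°) = 7577 m
rate = 7577 m / 22.1 Ma = 0.000343 m/yr = 0.343 m/kyr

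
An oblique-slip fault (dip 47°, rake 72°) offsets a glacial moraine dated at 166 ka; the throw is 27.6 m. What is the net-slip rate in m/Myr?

dip-slip = throw / sin(dip) = 27.6 / sin(47°) = 37.74 m
net slip = dip-slip / sin(rake) = 37.74 / sin(72°) = 39.68 m
rate = 39.68 m / 166 ka = 0.000239 m/yr = 239 m/Myr

239 m/Myr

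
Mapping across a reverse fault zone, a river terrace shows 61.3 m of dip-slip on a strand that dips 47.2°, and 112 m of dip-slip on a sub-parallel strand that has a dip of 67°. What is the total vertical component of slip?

throw_A = 61.3 × sin(47.2°) = 44.98 m
throw_B = 112 × sin(67°) = 103.1 m
total = 44.98 + 103.1 = 148 m

148 m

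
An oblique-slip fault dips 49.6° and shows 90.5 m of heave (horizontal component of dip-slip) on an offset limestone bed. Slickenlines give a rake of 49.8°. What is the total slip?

dip-slip = heave / cos(dip) = 90.5 / cos(49.6°) = 139.6 m
net slip = dip-slip / sin(rake) = 139.6 / sin(49.8°) = 183 m

183 m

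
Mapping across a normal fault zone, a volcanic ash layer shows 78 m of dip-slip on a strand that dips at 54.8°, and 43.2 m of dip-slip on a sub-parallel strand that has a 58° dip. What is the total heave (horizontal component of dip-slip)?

heave_A = 78 × cos(54.8°) = 44.96 m
heave_B = 43.2 × cos(58°) = 22.89 m
total = 44.96 + 22.89 = 67.9 m

67.9 m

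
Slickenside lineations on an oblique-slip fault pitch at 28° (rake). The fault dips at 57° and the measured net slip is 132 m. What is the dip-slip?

dip-slip = net slip × sin(rake) = 132 m × sin(28°) = 62 m

62 m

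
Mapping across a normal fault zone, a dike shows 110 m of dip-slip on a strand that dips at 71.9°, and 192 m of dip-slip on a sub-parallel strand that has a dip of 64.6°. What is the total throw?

278 m

throw_A = 110 × sin(71.9°) = 104.6 m
throw_B = 192 × sin(64.6°) = 173.4 m
total = 104.6 + 173.4 = 278 m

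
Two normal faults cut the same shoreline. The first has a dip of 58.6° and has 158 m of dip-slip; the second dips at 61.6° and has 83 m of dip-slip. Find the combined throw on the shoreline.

208 m

throw_A = 158 × sin(58.6°) = 134.9 m
throw_B = 83 × sin(61.6°) = 73.01 m
total = 134.9 + 73.01 = 208 m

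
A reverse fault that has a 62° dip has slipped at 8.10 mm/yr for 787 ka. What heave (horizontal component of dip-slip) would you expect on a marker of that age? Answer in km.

dip-slip = rate × time = 8.10 mm/yr × 787 ka = 6375 m
heave = dip-slip × cos(dip) = 6375 × cos(62°) = 2990 m = 2.99 km

2.99 km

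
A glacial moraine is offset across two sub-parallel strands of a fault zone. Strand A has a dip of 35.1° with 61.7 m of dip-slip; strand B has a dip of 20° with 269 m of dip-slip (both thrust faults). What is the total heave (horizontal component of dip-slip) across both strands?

303 m

heave_A = 61.7 × cos(35.1°) = 50.48 m
heave_B = 269 × cos(20°) = 252.8 m
total = 50.48 + 252.8 = 303 m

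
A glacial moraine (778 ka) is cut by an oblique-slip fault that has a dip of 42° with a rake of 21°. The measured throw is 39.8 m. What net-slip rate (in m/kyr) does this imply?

dip-slip = throw / sin(dip) = 39.8 / sin(42°) = 59.48 m
net slip = dip-slip / sin(rake) = 59.48 / sin(21°) = 166 m
rate = 166 m / 778 ka = 0.000213 m/yr = 0.213 m/kyr

0.213 m/kyr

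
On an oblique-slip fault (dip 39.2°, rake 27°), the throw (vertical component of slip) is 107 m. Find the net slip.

373 m

dip-slip = throw / sin(dip) = 107 / sin(39.2°) = 169.3 m
net slip = dip-slip / sin(rake) = 169.3 / sin(27°) = 373 m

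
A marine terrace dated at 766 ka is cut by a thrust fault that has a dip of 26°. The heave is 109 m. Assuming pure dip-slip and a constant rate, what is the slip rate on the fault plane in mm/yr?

dip-slip = heave / cos(dip) = 109 m / cos(26°) = 121.3 m
rate = 121.3 m / 766 ka = 0.000158 m/yr = 0.158 mm/yr

0.158 mm/yr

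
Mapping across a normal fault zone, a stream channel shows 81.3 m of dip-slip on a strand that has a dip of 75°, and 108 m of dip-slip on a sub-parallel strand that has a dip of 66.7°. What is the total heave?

heave_A = 81.3 × cos(75°) = 21.04 m
heave_B = 108 × cos(66.7°) = 42.72 m
total = 21.04 + 42.72 = 63.8 m

63.8 m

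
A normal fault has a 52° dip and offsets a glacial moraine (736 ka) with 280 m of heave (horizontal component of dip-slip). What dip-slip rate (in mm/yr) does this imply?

0.618 mm/yr

dip-slip = heave / cos(dip) = 280 m / cos(52°) = 454.8 m
rate = 454.8 m / 736 ka = 0.000618 m/yr = 0.618 mm/yr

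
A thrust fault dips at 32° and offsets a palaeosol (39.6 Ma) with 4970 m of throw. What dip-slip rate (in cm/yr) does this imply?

dip-slip = throw / sin(dip) = 4970 m / sin(32°) = 9379 m
rate = 9379 m / 39.6 Ma = 0.000237 m/yr = 0.0237 cm/yr

0.0237 cm/yr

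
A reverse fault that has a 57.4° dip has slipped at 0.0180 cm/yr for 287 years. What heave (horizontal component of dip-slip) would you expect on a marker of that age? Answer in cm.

2.78 cm

dip-slip = rate × time = 0.0180 cm/yr × 287 years = 0.05166 m
heave = dip-slip × cos(dip) = 0.05166 × cos(57.4°) = 0.0278 m = 2.78 cm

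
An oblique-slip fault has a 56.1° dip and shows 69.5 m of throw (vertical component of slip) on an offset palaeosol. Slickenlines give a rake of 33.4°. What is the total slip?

152 m

dip-slip = throw / sin(dip) = 69.5 / sin(56.1°) = 83.73 m
net slip = dip-slip / sin(rake) = 83.73 / sin(33.4°) = 152 m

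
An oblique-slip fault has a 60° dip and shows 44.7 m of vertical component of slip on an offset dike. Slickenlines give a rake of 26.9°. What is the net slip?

dip-slip = throw / sin(dip) = 44.7 / sin(60°) = 51.62 m
net slip = dip-slip / sin(rake) = 51.62 / sin(26.9°) = 114 m

114 m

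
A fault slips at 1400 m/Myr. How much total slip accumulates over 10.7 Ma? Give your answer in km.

slip = rate × time = 1400 m/Myr × 10.7 Ma = 15000 m = 15 km

15 km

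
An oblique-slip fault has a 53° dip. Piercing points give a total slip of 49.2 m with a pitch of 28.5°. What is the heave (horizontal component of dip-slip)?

14.1 m

dip-slip = net slip × sin(rake) = 49.2 m × sin(28.5°) = 23.48 m
heave = dip-slip × cos(dip) = 23.48 × cos(53°) = 14.1 m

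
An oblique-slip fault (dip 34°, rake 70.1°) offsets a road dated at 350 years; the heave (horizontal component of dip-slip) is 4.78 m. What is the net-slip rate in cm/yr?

1.75 cm/yr

dip-slip = heave / cos(dip) = 4.78 / cos(34°) = 5.766 m
net slip = dip-slip / sin(rake) = 5.766 / sin(70.1°) = 6.132 m
rate = 6.132 m / 350 years = 0.0175 m/yr = 1.75 cm/yr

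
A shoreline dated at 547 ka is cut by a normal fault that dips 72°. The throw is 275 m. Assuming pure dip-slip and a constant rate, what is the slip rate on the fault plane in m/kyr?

0.529 m/kyr

dip-slip = throw / sin(dip) = 275 m / sin(72°) = 289.2 m
rate = 289.2 m / 547 ka = 0.000529 m/yr = 0.529 m/kyr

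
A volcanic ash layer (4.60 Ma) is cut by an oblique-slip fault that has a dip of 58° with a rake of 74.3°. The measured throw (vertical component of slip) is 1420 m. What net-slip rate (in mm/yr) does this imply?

dip-slip = throw / sin(dip) = 1420 / sin(58°) = 1674 m
net slip = dip-slip / sin(rake) = 1674 / sin(74.3°) = 1739 m
rate = 1739 m / 4.60 Ma = 0.000378 m/yr = 0.378 mm/yr

0.378 mm/yr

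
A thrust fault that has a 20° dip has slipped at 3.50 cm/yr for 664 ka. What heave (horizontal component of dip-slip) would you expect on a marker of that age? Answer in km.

dip-slip = rate × time = 3.50 cm/yr × 664 ka = 23240 m
heave = dip-slip × cos(dip) = 23240 × cos(20°) = 21800 m = 21.8 km

21.8 km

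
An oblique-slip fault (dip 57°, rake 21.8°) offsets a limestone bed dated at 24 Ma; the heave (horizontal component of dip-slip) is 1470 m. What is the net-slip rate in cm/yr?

dip-slip = heave / cos(dip) = 1470 / cos(57°) = 2699 m
net slip = dip-slip / sin(rake) = 2699 / sin(21.8°) = 7268 m
rate = 7268 m / 24 Ma = 0.000303 m/yr = 0.0303 cm/yr

0.0303 cm/yr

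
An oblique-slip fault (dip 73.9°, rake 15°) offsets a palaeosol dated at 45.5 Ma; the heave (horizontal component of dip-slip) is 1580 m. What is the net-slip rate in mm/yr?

dip-slip = heave / cos(dip) = 1580 / cos(73.9°) = 5697 m
net slip = dip-slip / sin(rake) = 5697 / sin(15°) = 22010 m
rate = 22010 m / 45.5 Ma = 0.000484 m/yr = 0.484 mm/yr

0.484 mm/yr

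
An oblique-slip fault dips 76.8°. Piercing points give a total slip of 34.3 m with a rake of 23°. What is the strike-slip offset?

31.6 m

strike-slip = net slip × cos(rake) = 34.3 m × cos(23°) = 31.6 m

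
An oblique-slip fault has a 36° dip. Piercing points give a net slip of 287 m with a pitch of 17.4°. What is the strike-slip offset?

strike-slip = net slip × cos(rake) = 287 m × cos(17.4°) = 274 m

274 m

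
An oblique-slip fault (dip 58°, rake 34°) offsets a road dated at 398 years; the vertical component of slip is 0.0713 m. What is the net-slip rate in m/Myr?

dip-slip = throw / sin(dip) = 0.0713 / sin(58°) = 0.08408 m
net slip = dip-slip / sin(rake) = 0.08408 / sin(34°) = 0.1504 m
rate = 0.1504 m / 398 years = 0.000378 m/yr = 378 m/Myr

378 m/Myr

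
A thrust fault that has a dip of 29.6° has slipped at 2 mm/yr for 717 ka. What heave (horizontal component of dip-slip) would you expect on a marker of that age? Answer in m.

1250 m

dip-slip = rate × time = 2 mm/yr × 717 ka = 1434 m
heave = dip-slip × cos(dip) = 1434 × cos(29.6°) = 1250 m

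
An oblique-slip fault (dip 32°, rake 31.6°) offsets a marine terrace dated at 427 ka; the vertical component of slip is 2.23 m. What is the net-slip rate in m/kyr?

dip-slip = throw / sin(dip) = 2.23 / sin(32°) = 4.208 m
net slip = dip-slip / sin(rake) = 4.208 / sin(31.6°) = 8.031 m
rate = 8.031 m / 427 ka = 0.0000188 m/yr = 0.0188 m/kyr

0.0188 m/kyr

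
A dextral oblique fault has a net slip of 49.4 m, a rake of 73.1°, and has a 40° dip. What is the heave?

36.2 m

dip-slip = net slip × sin(rake) = 49.4 m × sin(73.1°) = 47.27 m
heave = dip-slip × cos(dip) = 47.27 × cos(40°) = 36.2 m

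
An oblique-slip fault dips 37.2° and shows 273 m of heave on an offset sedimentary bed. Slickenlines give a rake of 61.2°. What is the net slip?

dip-slip = heave / cos(dip) = 273 / cos(37.2°) = 342.7 m
net slip = dip-slip / sin(rake) = 342.7 / sin(61.2°) = 391 m

391 m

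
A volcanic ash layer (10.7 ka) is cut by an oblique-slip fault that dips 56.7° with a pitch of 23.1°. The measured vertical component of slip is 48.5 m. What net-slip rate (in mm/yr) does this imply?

13.8 mm/yr

dip-slip = throw / sin(dip) = 48.5 / sin(56.7°) = 58.03 m
net slip = dip-slip / sin(rake) = 58.03 / sin(23.1°) = 147.9 m
rate = 147.9 m / 10.7 ka = 0.0138 m/yr = 13.8 mm/yr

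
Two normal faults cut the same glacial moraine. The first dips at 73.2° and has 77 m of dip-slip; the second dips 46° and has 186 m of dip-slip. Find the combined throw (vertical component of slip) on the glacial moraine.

throw_A = 77 × sin(73.2°) = 73.71 m
throw_B = 186 × sin(46°) = 133.8 m
total = 73.71 + 133.8 = 208 m

208 m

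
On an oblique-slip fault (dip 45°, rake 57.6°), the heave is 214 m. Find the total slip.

dip-slip = heave / cos(dip) = 214 / cos(45°) = 302.6 m
net slip = dip-slip / sin(rake) = 302.6 / sin(57.6°) = 358 m

358 m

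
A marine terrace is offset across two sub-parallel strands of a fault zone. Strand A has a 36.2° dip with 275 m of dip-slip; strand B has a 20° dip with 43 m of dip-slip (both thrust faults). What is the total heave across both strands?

heave_A = 275 × cos(36.2°) = 221.9 m
heave_B = 43 × cos(20°) = 40.41 m
total = 221.9 + 40.41 = 262 m

262 m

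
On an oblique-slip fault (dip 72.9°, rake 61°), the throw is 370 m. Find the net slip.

443 m

dip-slip = throw / sin(dip) = 370 / sin(72.9°) = 387.1 m
net slip = dip-slip / sin(rake) = 387.1 / sin(61°) = 443 m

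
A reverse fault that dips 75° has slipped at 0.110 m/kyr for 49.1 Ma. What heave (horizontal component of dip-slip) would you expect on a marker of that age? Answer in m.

dip-slip = rate × time = 0.110 m/kyr × 49.1 Ma = 5401 m
heave = dip-slip × cos(dip) = 5401 × cos(75°) = 1400 m

1400 m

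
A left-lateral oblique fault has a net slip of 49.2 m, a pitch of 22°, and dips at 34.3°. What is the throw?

10.4 m

dip-slip = net slip × sin(rake) = 49.2 m × sin(22°) = 18.43 m
throw = dip-slip × sin(dip) = 18.43 × sin(34.3°) = 10.4 m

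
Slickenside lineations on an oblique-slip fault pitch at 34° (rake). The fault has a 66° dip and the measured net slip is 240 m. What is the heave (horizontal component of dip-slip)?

dip-slip = net slip × sin(rake) = 240 m × sin(34°) = 134.2 m
heave = dip-slip × cos(dip) = 134.2 × cos(66°) = 54.6 m

54.6 m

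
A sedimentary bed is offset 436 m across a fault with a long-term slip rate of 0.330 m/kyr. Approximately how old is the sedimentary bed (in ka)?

1320 ka

age = offset / rate = 436 m / (0.330 m/kyr) = 1.32e+06 yr = 1320 ka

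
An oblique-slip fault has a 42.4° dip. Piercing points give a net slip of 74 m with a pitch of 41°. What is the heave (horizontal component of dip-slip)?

35.9 m

dip-slip = net slip × sin(rake) = 74 m × sin(41°) = 48.55 m
heave = dip-slip × cos(dip) = 48.55 × cos(42.4°) = 35.9 m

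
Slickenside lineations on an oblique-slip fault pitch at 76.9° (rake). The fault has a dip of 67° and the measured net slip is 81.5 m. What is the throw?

73.1 m

dip-slip = net slip × sin(rake) = 81.5 m × sin(76.9°) = 79.38 m
throw = dip-slip × sin(dip) = 79.38 × sin(67°) = 73.1 m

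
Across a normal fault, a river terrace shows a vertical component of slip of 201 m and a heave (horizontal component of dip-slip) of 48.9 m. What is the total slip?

207 m

net slip = √(throw² + heave²) = √(201² + 48.9²) = 207 m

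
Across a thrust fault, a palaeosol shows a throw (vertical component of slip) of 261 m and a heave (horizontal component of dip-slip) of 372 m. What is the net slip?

net slip = √(throw² + heave²) = √(261² + 372²) = 454 m

454 m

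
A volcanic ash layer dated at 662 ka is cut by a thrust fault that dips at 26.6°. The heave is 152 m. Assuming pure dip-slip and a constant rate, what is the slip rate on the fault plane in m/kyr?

dip-slip = heave / cos(dip) = 152 m / cos(26.6°) = 170 m
rate = 170 m / 662 ka = 0.000257 m/yr = 0.257 m/kyr

0.257 m/kyr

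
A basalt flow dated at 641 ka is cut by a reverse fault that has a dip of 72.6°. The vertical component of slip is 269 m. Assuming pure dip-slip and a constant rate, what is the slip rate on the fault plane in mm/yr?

dip-slip = throw / sin(dip) = 269 m / sin(72.6°) = 281.9 m
rate = 281.9 m / 641 ka = 0.000440 m/yr = 0.440 mm/yr

0.440 mm/yr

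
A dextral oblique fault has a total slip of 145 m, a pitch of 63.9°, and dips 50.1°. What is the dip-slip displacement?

dip-slip = net slip × sin(rake) = 145 m × sin(63.9°) = 130 m

130 m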